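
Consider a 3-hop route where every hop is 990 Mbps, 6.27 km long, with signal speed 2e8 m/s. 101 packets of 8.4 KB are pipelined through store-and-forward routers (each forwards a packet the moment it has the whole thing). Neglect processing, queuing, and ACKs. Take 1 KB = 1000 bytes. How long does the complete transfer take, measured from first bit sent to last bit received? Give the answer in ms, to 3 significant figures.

Per-hop transmission t_tx = L/R = 67200/990000000 = 0.0678788 ms.
Per-hop propagation t_prop = 6270/200000000 = 0.03135 ms.
Pipeline fill: first packet needs 3·t_tx to clear all hops; remaining 100 packets each add one t_tx.
Total = (3+101-1)·t_tx + 3·t_prop = 103·0.0678788 + 3·0.03135 = 7.09 ms.

7.09 ms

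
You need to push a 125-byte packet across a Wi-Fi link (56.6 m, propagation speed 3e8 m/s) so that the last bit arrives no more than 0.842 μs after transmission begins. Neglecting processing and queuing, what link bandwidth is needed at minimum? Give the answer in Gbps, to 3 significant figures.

L = 1000 bits.
Propagation delay = 56.6 / 300000000 = 0.188667 μs.
Transmission budget = 0.842 − 0.188667 = 0.653333 μs.
R ≥ L / t_tx = 1000 bits / 6.53333e-07 s = 1.53 Gbps.

1.53 Gbps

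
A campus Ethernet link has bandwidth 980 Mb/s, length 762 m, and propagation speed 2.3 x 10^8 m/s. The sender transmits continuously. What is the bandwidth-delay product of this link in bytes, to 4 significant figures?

Propagation delay = 762 / 2.3e+08 = 3.31304e-06 s.
BDP = R × t_prop = 980000000 × 3.31304e-06 = 3246.78 bits.
In bytes: 3246.78/8 = 405.8 bytes.

405.8 bytes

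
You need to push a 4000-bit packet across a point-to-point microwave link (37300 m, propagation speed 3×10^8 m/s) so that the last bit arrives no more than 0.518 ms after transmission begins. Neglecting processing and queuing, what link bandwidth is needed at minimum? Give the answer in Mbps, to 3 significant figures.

Propagation delay = 37300 / 300000000 = 0.124333 ms.
Transmission budget = 0.518 − 0.124333 = 0.393667 ms.
R ≥ L / t_tx = 4000 bits / 0.000393667 s = 10.2 Mbps.

10.2 Mbps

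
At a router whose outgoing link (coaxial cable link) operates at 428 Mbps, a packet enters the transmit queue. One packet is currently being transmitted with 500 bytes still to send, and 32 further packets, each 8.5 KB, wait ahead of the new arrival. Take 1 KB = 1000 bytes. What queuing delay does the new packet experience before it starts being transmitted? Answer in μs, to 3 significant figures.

5090 μs

Each queued packet: L/R = 68000/428000000 = 158.879 μs.
32 queued → 5084.11 μs.
Plus remaining 4000 bits of current packet: 9.34579 μs.
Queuing delay = 5090 μs.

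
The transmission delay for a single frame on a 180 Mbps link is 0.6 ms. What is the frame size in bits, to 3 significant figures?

108000 bits

L = R × t_tx = 180000000 b/s × 0.0006 s = 108000 bits.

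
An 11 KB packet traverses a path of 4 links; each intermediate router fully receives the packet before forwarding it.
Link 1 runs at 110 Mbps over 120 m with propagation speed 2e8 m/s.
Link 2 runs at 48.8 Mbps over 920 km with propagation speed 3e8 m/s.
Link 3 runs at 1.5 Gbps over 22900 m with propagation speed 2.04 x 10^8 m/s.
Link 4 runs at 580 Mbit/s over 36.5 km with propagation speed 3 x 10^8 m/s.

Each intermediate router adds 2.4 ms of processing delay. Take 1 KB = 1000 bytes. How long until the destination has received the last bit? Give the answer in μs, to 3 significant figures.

13300 μs

L = 88000 bits.
Transmission delays (L/R per hop): 800, 1803.28, 58.6667, 151.724 μs; sum = 2813.67 μs.
Propagation delays (d/s per hop): 0.6, 3066.67, 112.255, 121.667 μs; sum = 3301.19 μs.
Processing at 3 router(s): 3 × 2.4 ms = 7200 μs.
End-to-end = 13300 μs.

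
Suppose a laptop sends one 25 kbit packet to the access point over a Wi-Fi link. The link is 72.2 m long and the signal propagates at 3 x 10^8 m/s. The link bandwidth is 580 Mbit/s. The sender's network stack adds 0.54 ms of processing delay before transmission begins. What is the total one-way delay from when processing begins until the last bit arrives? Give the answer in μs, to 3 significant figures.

583 μs

L = 25000 bits.
Transmission delay = L/R = 25000 / 580000000 = 43.1034 μs.
Propagation delay = d/s = 72.2 m / 300000000 m/s = 0.240667 μs.
Plus processing delay 0.54 ms = 540 μs.
Total = 583 μs.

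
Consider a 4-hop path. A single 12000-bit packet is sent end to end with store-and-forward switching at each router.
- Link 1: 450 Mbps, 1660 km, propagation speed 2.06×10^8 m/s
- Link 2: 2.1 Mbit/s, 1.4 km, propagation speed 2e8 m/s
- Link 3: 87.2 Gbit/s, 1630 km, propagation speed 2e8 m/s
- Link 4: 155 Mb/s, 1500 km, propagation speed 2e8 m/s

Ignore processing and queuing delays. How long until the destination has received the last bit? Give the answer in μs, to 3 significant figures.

29500 μs

Transmission delays (L/R per hop): 26.6667, 5714.29, 0.137615, 77.4194 μs; sum = 5818.51 μs.
Propagation delays (d/s per hop): 8058.25, 7, 8150, 7500 μs; sum = 23715.3 μs.
End-to-end = 29500 μs.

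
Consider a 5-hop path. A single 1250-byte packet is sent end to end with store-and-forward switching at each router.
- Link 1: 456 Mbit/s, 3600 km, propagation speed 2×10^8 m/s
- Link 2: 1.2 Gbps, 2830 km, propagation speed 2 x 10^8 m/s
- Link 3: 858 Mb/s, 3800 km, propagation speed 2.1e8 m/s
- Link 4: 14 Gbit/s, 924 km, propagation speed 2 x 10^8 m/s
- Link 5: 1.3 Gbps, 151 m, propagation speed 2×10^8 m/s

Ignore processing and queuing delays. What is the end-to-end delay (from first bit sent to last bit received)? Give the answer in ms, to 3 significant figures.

L = 1250 × 8 = 10000 bits.
Transmission delays (L/R per hop): 0.0219298, 0.00833333, 0.011655, 0.000714286, 0.00769231 ms; sum = 0.0503248 ms.
Propagation delays (d/s per hop): 18, 14.15, 18.0952, 4.62, 0.000755 ms; sum = 54.866 ms.
End-to-end = 54.9 ms.

54.9 ms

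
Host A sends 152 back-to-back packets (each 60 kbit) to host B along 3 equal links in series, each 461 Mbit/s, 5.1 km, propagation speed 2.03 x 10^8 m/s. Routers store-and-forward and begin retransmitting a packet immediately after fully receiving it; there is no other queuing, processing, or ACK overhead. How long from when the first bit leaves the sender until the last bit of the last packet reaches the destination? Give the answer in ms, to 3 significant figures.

20.1 ms

Per-hop transmission t_tx = L/R = 60000/461000000 = 0.130152 ms.
Per-hop propagation t_prop = 5100/2.03e+08 = 0.0251232 ms.
Pipeline fill: first packet needs 3·t_tx to clear all hops; remaining 151 packets each add one t_tx.
Total = (3+152-1)·t_tx + 3·t_prop = 154·0.130152 + 3·0.0251232 = 20.1 ms.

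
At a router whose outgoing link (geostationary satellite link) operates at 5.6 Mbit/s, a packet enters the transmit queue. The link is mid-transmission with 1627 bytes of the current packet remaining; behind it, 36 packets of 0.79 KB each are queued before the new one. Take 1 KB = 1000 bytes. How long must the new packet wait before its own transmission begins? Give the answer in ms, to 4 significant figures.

42.95 ms

Each queued packet: L/R = 6320/5600000 = 1.12857 ms.
36 queued → 40.6286 ms.
Plus remaining 13016 bits of current packet: 2.32429 ms.
Queuing delay = 42.95 ms.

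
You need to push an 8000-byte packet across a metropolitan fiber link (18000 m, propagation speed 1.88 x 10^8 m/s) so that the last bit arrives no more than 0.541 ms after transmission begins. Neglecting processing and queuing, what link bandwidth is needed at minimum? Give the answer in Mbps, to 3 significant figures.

144 Mbps

L = 64000 bits.
Propagation delay = 18000 / 188000000 = 0.0957447 ms.
Transmission budget = 0.541 − 0.0957447 = 0.445255 ms.
R ≥ L / t_tx = 64000 bits / 0.000445255 s = 144 Mbps.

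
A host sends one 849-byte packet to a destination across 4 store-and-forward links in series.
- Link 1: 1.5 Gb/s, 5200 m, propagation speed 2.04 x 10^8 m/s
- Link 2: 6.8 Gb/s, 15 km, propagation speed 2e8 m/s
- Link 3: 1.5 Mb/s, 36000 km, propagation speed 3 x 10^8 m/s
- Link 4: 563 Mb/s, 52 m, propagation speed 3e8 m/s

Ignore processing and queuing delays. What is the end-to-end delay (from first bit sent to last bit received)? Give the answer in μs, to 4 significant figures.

L = 849 × 8 = 6792 bits.
Transmission delays (L/R per hop): 4.528, 0.998824, 4528, 12.0639 μs; sum = 4545.59 μs.
Propagation delays (d/s per hop): 25.4902, 75, 120000, 0.173333 μs; sum = 120101 μs.
End-to-end = 124600 μs.

124600 μs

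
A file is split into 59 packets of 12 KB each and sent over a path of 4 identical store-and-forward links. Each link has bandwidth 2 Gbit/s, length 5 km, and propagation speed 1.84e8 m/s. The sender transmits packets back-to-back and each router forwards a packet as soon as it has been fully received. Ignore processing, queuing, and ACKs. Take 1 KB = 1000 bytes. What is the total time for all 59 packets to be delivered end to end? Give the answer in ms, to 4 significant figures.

3.085 ms

Per-hop transmission t_tx = L/R = 96000/2000000000 = 0.048 ms.
Per-hop propagation t_prop = 5000/184000000 = 0.0271739 ms.
Pipeline fill: first packet needs 4·t_tx to clear all hops; remaining 58 packets each add one t_tx.
Total = (4+59-1)·t_tx + 4·t_prop = 62·0.048 + 4·0.0271739 = 3.085 ms.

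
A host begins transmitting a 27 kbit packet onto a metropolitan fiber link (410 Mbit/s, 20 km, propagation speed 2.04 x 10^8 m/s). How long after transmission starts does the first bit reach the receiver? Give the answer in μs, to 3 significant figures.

First bit experiences only propagation delay: d/s = 20000/204000000 = 98.0 μs.

98.0 μs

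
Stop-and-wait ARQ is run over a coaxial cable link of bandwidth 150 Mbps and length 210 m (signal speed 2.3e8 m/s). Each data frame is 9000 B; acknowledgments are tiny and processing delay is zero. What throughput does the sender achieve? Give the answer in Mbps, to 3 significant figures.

149 Mbps

t_tx = L/R = 72000/150000000 = 0.00048 s.
t_prop = 210/2.3e+08 = 9.13043e-07 s; RTT = 1.82609e-06 s.
Cycle = t_tx + RTT = 0.000481826 s.
Throughput = L / cycle = 72000 / 0.000481826 = 149 Mbps.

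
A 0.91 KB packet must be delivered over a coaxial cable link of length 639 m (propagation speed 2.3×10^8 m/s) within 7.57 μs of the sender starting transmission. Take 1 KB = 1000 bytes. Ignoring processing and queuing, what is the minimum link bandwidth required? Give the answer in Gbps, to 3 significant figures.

1.52 Gbps

L = 7280 bits.
Propagation delay = 639 / 2.3e+08 = 2.77826 μs.
Transmission budget = 7.57 − 2.77826 = 4.79174 μs.
R ≥ L / t_tx = 7280 bits / 4.79174e-06 s = 1.52 Gbps.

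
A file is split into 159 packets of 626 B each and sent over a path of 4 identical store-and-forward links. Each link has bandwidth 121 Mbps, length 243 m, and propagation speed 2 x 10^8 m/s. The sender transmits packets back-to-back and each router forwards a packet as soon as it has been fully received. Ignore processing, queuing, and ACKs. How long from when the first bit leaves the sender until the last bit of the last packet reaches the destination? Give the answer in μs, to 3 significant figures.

6710 μs

Per-hop transmission t_tx = L/R = 5008/121000000 = 41.3884 μs.
Per-hop propagation t_prop = 243/200000000 = 1.215 μs.
Pipeline fill: first packet needs 4·t_tx to clear all hops; remaining 158 packets each add one t_tx.
Total = (4+159-1)·t_tx + 4·t_prop = 162·41.3884 + 4·1.215 = 6710 μs.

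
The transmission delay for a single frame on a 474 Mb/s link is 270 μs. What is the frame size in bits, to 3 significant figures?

128000 bits

L = R × t_tx = 474000000 b/s × 0.00027 s = 127980 bits.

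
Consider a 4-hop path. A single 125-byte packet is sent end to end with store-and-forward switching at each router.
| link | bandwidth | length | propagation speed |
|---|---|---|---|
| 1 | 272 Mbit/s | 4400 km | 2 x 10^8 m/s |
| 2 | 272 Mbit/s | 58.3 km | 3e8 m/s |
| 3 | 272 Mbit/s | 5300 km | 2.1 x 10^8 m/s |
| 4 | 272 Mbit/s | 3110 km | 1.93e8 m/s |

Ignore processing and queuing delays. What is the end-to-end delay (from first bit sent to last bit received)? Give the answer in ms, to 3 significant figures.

63.6 ms

L = 125 × 8 = 1000 bits.
Transmission delay per hop = L/R = 1000/272000000 = 0.00367647 ms; 4 hops → 0.0147059 ms.
Propagation delays (d/s per hop): 22, 0.194333, 25.2381, 16.114 ms; sum = 63.5464 ms.
End-to-end = 63.6 ms.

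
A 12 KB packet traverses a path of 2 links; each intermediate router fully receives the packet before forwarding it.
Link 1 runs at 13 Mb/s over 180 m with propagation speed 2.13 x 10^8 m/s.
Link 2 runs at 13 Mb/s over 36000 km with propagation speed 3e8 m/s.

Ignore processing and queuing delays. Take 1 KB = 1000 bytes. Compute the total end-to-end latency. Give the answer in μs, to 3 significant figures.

L = 96000 bits.
Transmission delay per hop = L/R = 96000/13000000 = 7384.62 μs; 2 hops → 14769.2 μs.
Propagation delays (d/s per hop): 0.84507, 120000 μs; sum = 120001 μs.
End-to-end = 135000 μs.

135000 μs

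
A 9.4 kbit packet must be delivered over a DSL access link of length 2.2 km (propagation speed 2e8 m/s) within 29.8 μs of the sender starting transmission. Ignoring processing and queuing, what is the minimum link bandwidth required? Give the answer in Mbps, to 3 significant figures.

Propagation delay = 2200 / 200000000 = 11 μs.
Transmission budget = 29.8 − 11 = 18.8 μs.
R ≥ L / t_tx = 9400 bits / 1.88e-05 s = 500 Mbps.

500 Mbps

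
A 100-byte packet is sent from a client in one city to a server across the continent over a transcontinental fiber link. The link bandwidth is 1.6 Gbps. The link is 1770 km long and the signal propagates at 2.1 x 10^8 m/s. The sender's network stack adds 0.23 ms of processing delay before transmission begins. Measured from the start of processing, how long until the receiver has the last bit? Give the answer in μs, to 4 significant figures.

L = 100 × 8 = 800 bits.
Transmission delay = L/R = 800 / 1600000000 = 0.5 μs.
Propagation delay = d/s = 1770000 m / 210000000 m/s = 8428.57 μs.
Plus processing delay 0.23 ms = 230 μs.
Total = 8659 μs.

8659 μs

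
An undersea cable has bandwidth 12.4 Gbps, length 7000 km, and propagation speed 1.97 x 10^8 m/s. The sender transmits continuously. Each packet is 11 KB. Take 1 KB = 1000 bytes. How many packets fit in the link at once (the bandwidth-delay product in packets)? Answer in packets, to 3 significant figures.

Propagation delay = 7000000 / 197000000 = 0.035533 s.
BDP = R × t_prop = 12400000000 × 0.035533 = 440609000 bits.
In packets of 88000 bits: 5010 packets.

5010 packets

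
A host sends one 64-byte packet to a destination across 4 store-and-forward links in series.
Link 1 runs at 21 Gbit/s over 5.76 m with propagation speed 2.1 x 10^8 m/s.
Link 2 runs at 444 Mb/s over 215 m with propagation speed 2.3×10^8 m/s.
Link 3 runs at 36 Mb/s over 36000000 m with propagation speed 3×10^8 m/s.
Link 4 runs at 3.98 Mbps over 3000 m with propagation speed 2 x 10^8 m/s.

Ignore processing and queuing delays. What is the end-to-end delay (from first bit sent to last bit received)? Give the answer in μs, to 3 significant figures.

L = 64 × 8 = 512 bits.
Transmission delays (L/R per hop): 0.024381, 1.15315, 14.2222, 128.643 μs; sum = 144.043 μs.
Propagation delays (d/s per hop): 0.0274286, 0.934783, 120000, 15 μs; sum = 120016 μs.
End-to-end = 120000 μs.

120000 μs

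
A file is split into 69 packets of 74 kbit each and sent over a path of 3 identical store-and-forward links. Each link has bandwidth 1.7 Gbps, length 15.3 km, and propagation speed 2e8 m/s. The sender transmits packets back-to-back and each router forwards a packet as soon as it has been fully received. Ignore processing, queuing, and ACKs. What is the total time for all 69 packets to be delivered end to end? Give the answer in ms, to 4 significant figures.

Per-hop transmission t_tx = L/R = 74000/1700000000 = 0.0435294 ms.
Per-hop propagation t_prop = 15300/200000000 = 0.0765 ms.
Pipeline fill: first packet needs 3·t_tx to clear all hops; remaining 68 packets each add one t_tx.
Total = (3+69-1)·t_tx + 3·t_prop = 71·0.0435294 + 3·0.0765 = 3.320 ms.

3.320 ms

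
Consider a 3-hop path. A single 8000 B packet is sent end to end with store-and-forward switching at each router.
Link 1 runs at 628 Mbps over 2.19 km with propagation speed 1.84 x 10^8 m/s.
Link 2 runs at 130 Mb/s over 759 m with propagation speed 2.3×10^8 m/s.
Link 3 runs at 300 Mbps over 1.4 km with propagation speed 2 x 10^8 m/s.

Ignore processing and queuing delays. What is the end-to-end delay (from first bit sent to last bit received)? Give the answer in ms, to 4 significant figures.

L = 8000 × 8 = 64000 bits.
Transmission delays (L/R per hop): 0.101911, 0.492308, 0.213333 ms; sum = 0.807552 ms.
Propagation delays (d/s per hop): 0.0119022, 0.0033, 0.007 ms; sum = 0.0222022 ms.
End-to-end = 0.8298 ms.

0.8298 ms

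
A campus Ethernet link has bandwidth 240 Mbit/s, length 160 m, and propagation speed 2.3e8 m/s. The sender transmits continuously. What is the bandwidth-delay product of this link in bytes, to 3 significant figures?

20.9 bytes

Propagation delay = 160 / 2.3e+08 = 6.95652e-07 s.
BDP = R × t_prop = 240000000 × 6.95652e-07 = 166.957 bits.
In bytes: 166.957/8 = 20.9 bytes.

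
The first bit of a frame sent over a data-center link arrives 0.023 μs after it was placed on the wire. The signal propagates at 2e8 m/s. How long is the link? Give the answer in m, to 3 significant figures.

d = s × t_prop = 200000000 × 2.3e-08 = 4.60 m.

4.60 m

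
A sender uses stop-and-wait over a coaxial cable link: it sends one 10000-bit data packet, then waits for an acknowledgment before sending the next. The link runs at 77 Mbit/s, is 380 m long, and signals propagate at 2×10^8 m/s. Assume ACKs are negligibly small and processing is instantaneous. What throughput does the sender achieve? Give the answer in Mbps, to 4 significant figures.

t_tx = L/R = 10000/77000000 = 0.00012987 s.
t_prop = 380/200000000 = 1.9e-06 s; RTT = 3.8e-06 s.
Cycle = t_tx + RTT = 0.00013367 s.
Throughput = L / cycle = 10000 / 0.00013367 = 74.81 Mbps.

74.81 Mbps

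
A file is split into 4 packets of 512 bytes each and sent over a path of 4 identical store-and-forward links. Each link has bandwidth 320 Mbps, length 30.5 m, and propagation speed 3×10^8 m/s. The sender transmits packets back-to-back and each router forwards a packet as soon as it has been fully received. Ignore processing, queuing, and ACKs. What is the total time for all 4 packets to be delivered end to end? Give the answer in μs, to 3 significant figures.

90.0 μs

Per-hop transmission t_tx = L/R = 4096/320000000 = 12.8 μs.
Per-hop propagation t_prop = 30.5/300000000 = 0.101667 μs.
Pipeline fill: first packet needs 4·t_tx to clear all hops; remaining 3 packets each add one t_tx.
Total = (4+4-1)·t_tx + 4·t_prop = 7·12.8 + 4·0.101667 = 90.0 μs.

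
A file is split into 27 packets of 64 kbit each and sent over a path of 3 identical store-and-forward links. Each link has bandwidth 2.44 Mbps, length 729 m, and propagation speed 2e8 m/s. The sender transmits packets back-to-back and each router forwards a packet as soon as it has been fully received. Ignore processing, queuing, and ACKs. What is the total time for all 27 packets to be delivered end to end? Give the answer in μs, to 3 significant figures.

Per-hop transmission t_tx = L/R = 64000/2440000 = 26229.5 μs.
Per-hop propagation t_prop = 729/200000000 = 3.645 μs.
Pipeline fill: first packet needs 3·t_tx to clear all hops; remaining 26 packets each add one t_tx.
Total = (3+27-1)·t_tx + 3·t_prop = 29·26229.5 + 3·3.645 = 761000 μs.

761000 μs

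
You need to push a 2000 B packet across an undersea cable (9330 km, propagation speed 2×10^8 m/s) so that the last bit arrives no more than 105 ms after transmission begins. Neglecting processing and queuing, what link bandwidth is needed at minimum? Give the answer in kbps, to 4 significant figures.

L = 16000 bits.
Propagation delay = 9330000 / 200000000 = 46.65 ms.
Transmission budget = 105 − 46.65 = 58.35 ms.
R ≥ L / t_tx = 16000 bits / 0.05835 s = 274.2 kbps.

274.2 kbps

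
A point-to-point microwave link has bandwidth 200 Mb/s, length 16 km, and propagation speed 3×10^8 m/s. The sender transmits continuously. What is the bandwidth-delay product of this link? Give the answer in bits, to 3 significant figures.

Propagation delay = 16000 / 300000000 = 5.33333e-05 s.
BDP = R × t_prop = 200000000 × 5.33333e-05 = 10666.7 bits.

10700 bits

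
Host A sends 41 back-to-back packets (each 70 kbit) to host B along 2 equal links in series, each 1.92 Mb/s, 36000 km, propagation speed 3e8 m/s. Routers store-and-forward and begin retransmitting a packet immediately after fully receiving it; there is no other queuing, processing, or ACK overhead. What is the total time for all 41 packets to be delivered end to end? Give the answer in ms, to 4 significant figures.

1771 ms

Per-hop transmission t_tx = L/R = 70000/1920000 = 36.4583 ms.
Per-hop propagation t_prop = 36000000/300000000 = 120 ms.
Pipeline fill: first packet needs 2·t_tx to clear all hops; remaining 40 packets each add one t_tx.
Total = (2+41-1)·t_tx + 2·t_prop = 42·36.4583 + 2·120 = 1771 ms.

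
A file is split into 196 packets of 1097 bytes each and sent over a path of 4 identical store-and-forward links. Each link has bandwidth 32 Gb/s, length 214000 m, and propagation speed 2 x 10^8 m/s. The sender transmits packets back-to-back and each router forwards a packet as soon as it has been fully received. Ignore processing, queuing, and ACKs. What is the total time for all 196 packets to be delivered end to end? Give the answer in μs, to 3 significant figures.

4330 μs

Per-hop transmission t_tx = L/R = 8776/32000000000 = 0.27425 μs.
Per-hop propagation t_prop = 214000/200000000 = 1070 μs.
Pipeline fill: first packet needs 4·t_tx to clear all hops; remaining 195 packets each add one t_tx.
Total = (4+196-1)·t_tx + 4·t_prop = 199·0.27425 + 4·1070 = 4330 μs.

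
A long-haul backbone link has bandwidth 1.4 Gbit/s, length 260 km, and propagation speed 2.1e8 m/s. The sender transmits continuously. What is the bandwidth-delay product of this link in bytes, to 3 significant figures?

217000 bytes

Propagation delay = 260000 / 210000000 = 0.0012381 s.
BDP = R × t_prop = 1400000000 × 0.0012381 = 1733330 bits.
In bytes: 1733330/8 = 217000 bytes.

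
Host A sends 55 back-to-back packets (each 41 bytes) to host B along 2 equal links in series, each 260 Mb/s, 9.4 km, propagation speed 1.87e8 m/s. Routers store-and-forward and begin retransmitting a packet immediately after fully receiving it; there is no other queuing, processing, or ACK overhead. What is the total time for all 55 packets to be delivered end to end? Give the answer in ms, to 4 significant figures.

Per-hop transmission t_tx = L/R = 328/260000000 = 0.00126154 ms.
Per-hop propagation t_prop = 9400/187000000 = 0.0502674 ms.
Pipeline fill: first packet needs 2·t_tx to clear all hops; remaining 54 packets each add one t_tx.
Total = (2+55-1)·t_tx + 2·t_prop = 56·0.00126154 + 2·0.0502674 = 0.1712 ms.

0.1712 ms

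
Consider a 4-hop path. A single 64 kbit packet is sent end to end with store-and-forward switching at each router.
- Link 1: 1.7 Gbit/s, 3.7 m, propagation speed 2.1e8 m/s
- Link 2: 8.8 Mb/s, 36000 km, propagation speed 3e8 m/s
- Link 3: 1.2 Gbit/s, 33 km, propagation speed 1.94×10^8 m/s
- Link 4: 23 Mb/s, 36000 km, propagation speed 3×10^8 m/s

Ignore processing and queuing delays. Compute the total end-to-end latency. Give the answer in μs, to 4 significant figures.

250300 μs

L = 64000 bits.
Transmission delays (L/R per hop): 37.6471, 7272.73, 53.3333, 2782.61 μs; sum = 10146.3 μs.
Propagation delays (d/s per hop): 0.017619, 120000, 170.103, 120000 μs; sum = 240170 μs.
End-to-end = 250300 μs.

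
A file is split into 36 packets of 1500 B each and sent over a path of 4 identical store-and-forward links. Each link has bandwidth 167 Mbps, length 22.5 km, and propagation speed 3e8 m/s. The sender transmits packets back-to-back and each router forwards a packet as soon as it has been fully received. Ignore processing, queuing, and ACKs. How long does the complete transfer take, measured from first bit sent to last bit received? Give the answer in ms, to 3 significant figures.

3.10 ms

Per-hop transmission t_tx = L/R = 12000/167000000 = 0.0718563 ms.
Per-hop propagation t_prop = 22500/300000000 = 0.075 ms.
Pipeline fill: first packet needs 4·t_tx to clear all hops; remaining 35 packets each add one t_tx.
Total = (4+36-1)·t_tx + 4·t_prop = 39·0.0718563 + 4·0.075 = 3.10 ms.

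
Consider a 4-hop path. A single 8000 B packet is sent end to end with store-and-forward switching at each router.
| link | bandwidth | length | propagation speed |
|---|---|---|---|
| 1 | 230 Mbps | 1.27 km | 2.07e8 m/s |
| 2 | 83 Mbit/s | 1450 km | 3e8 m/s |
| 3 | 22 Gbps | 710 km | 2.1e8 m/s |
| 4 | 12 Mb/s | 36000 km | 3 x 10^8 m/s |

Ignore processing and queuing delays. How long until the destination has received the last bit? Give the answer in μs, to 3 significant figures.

135000 μs

L = 8000 × 8 = 64000 bits.
Transmission delays (L/R per hop): 278.261, 771.084, 2.90909, 5333.33 μs; sum = 6385.59 μs.
Propagation delays (d/s per hop): 6.13527, 4833.33, 3380.95, 120000 μs; sum = 128220 μs.
End-to-end = 135000 μs.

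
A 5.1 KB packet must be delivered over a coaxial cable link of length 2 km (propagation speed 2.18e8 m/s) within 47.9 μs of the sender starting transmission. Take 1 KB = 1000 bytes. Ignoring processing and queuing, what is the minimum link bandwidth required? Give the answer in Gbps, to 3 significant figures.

L = 40800 bits.
Propagation delay = 2000 / 2.18e+08 = 9.17431 μs.
Transmission budget = 47.9 − 9.17431 = 38.7257 μs.
R ≥ L / t_tx = 40800 bits / 3.87257e-05 s = 1.05 Gbps.

1.05 Gbps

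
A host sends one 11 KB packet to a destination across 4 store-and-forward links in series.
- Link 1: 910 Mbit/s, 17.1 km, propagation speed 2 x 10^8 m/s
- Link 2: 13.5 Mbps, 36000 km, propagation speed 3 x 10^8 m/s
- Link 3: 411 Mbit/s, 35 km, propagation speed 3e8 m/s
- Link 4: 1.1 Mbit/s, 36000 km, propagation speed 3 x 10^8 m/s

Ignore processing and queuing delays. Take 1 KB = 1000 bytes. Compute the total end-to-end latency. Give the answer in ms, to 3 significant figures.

L = 88000 bits.
Transmission delays (L/R per hop): 0.0967033, 6.51852, 0.214112, 80 ms; sum = 86.8293 ms.
Propagation delays (d/s per hop): 0.0855, 120, 0.116667, 120 ms; sum = 240.202 ms.
End-to-end = 327 ms.

327 ms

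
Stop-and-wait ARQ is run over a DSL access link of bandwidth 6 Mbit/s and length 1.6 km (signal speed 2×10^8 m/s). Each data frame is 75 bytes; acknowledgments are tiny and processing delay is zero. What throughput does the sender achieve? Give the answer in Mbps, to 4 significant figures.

t_tx = L/R = 600/6000000 = 0.0001 s.
t_prop = 1600/200000000 = 8e-06 s; RTT = 1.6e-05 s.
Cycle = t_tx + RTT = 0.000116 s.
Throughput = L / cycle = 600 / 0.000116 = 5.172 Mbps.

5.172 Mbps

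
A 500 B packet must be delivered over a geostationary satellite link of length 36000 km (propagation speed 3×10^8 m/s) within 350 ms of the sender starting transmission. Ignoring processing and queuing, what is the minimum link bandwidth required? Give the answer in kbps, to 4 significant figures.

L = 4000 bits.
Propagation delay = 36000000 / 300000000 = 120 ms.
Transmission budget = 350 − 120 = 230 ms.
R ≥ L / t_tx = 4000 bits / 0.23 s = 17.39 kbps.

17.39 kbps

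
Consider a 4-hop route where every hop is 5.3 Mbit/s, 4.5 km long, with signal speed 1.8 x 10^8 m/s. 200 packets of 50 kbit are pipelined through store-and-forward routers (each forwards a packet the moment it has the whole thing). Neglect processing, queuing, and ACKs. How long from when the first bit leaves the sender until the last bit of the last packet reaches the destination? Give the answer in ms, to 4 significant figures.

1915 ms

Per-hop transmission t_tx = L/R = 50000/5300000 = 9.43396 ms.
Per-hop propagation t_prop = 4500/180000000 = 0.025 ms.
Pipeline fill: first packet needs 4·t_tx to clear all hops; remaining 199 packets each add one t_tx.
Total = (4+200-1)·t_tx + 4·t_prop = 203·9.43396 + 4·0.025 = 1915 ms.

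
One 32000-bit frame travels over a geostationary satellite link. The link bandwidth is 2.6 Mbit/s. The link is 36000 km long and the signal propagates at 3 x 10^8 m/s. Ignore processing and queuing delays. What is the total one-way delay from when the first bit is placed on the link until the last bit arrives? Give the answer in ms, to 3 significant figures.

Transmission delay = L/R = 32000 / 2600000 = 12.3077 ms.
Propagation delay = d/s = 36000000 m / 300000000 m/s = 120 ms.
Total = 132 ms.

132 ms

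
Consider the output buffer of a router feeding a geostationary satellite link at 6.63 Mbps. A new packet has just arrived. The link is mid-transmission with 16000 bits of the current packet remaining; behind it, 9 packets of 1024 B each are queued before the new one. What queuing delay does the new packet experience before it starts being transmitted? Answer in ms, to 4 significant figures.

Each queued packet: L/R = 8192/6630000 = 1.2356 ms.
9 queued → 11.1204 ms.
Plus remaining 16000 bits of current packet: 2.41327 ms.
Queuing delay = 13.53 ms.

13.53 ms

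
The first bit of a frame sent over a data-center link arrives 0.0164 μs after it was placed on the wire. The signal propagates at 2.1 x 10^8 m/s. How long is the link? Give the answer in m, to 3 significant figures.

d = s × t_prop = 210000000 × 1.64e-08 = 3.44 m.

3.44 m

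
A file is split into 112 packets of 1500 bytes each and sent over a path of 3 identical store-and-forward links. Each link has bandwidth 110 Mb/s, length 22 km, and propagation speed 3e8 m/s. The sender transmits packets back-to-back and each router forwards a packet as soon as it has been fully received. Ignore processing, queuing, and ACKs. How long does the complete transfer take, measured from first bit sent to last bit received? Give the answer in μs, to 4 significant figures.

12660 μs

Per-hop transmission t_tx = L/R = 12000/110000000 = 109.091 μs.
Per-hop propagation t_prop = 22000/300000000 = 73.3333 μs.
Pipeline fill: first packet needs 3·t_tx to clear all hops; remaining 111 packets each add one t_tx.
Total = (3+112-1)·t_tx + 3·t_prop = 114·109.091 + 3·73.3333 = 12660 μs.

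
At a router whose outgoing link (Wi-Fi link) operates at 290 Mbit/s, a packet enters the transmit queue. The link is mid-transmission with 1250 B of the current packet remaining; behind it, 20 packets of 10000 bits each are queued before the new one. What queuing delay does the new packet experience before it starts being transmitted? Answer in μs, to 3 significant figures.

724 μs

Each queued packet: L/R = 10000/290000000 = 34.4828 μs.
20 queued → 689.655 μs.
Plus remaining 10000 bits of current packet: 34.4828 μs.
Queuing delay = 724 μs.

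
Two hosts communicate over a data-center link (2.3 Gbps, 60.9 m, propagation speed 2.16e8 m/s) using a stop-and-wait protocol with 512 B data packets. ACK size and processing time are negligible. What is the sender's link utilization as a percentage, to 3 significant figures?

76.0 %

t_tx = L/R = 4096/2300000000 = 1.78087e-06 s.
t_prop = 60.9/216000000 = 2.81944e-07 s; RTT = 5.63889e-07 s.
Cycle = t_tx + RTT = 2.34476e-06 s.
Utilization = t_tx / cycle = 1.78087e-06/2.34476e-06 = 76.0 %.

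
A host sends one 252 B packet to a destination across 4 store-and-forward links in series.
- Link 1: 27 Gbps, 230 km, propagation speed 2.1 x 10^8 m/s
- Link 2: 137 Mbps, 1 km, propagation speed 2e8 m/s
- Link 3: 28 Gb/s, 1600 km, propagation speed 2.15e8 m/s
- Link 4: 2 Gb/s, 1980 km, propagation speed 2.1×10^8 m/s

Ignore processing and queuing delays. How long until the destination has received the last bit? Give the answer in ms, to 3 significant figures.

18.0 ms

L = 252 × 8 = 2016 bits.
Transmission delays (L/R per hop): 7.46667e-05, 0.0147153, 7.2e-05, 0.001008 ms; sum = 0.01587 ms.
Propagation delays (d/s per hop): 1.09524, 0.005, 7.44186, 9.42857 ms; sum = 17.9707 ms.
End-to-end = 18.0 ms.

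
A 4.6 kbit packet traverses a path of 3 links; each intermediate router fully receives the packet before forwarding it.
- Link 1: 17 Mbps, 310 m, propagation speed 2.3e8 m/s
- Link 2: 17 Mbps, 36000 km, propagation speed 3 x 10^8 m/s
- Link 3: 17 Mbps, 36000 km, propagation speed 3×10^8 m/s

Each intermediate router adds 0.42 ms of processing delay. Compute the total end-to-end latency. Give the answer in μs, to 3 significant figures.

L = 4600 bits.
Transmission delay per hop = L/R = 4600/17000000 = 270.588 μs; 3 hops → 811.765 μs.
Propagation delays (d/s per hop): 1.34783, 120000, 120000 μs; sum = 240001 μs.
Processing at 2 router(s): 2 × 0.42 ms = 840 μs.
End-to-end = 242000 μs.

242000 μs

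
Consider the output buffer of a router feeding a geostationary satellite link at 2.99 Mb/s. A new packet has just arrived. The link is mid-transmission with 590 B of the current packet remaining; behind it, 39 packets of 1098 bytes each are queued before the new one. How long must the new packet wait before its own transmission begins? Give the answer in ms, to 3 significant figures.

116 ms

Each queued packet: L/R = 8784/2990000 = 2.93779 ms.
39 queued → 114.574 ms.
Plus remaining 4720 bits of current packet: 1.5786 ms.
Queuing delay = 116 ms.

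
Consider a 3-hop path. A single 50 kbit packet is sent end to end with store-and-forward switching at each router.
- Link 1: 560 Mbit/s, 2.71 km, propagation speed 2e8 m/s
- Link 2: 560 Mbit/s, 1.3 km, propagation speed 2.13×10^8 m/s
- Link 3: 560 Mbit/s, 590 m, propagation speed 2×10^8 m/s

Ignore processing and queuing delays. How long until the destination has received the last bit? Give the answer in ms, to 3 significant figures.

L = 50000 bits.
Transmission delay per hop = L/R = 50000/560000000 = 0.0892857 ms; 3 hops → 0.267857 ms.
Propagation delays (d/s per hop): 0.01355, 0.00610329, 0.00295 ms; sum = 0.0226033 ms.
End-to-end = 0.290 ms.

0.290 ms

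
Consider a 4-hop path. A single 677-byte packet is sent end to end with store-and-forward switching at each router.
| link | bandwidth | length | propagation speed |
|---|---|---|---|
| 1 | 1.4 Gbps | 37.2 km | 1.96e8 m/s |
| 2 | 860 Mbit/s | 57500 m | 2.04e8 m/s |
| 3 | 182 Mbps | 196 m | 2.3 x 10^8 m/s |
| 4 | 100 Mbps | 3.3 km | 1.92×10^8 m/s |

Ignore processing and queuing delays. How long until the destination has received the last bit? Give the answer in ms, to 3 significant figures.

0.584 ms

L = 677 × 8 = 5416 bits.
Transmission delays (L/R per hop): 0.00386857, 0.00629767, 0.0297582, 0.05416 ms; sum = 0.0940845 ms.
Propagation delays (d/s per hop): 0.189796, 0.281863, 0.000852174, 0.0171875 ms; sum = 0.489698 ms.
End-to-end = 0.584 ms.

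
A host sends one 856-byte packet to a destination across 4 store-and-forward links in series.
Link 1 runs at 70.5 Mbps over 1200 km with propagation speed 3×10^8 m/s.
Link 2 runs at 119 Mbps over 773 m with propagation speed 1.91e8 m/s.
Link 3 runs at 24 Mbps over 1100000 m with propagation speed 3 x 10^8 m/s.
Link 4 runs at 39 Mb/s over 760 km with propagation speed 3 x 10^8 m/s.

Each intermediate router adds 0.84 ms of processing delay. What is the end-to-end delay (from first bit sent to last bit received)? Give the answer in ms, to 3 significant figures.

13.3 ms

L = 856 × 8 = 6848 bits.
Transmission delays (L/R per hop): 0.0971348, 0.0575462, 0.285333, 0.17559 ms; sum = 0.615604 ms.
Propagation delays (d/s per hop): 4, 0.00404712, 3.66667, 2.53333 ms; sum = 10.204 ms.
Processing at 3 router(s): 3 × 0.84 ms = 2.52 ms.
End-to-end = 13.3 ms.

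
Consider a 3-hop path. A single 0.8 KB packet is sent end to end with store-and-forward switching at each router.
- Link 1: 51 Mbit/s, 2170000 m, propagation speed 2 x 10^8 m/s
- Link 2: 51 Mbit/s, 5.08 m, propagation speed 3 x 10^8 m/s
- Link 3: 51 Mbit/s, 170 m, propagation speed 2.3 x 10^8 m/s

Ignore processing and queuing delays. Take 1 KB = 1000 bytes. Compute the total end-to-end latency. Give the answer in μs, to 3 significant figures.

11200 μs

L = 6400 bits.
Transmission delay per hop = L/R = 6400/51000000 = 125.49 μs; 3 hops → 376.471 μs.
Propagation delays (d/s per hop): 10850, 0.0169333, 0.73913 μs; sum = 10850.8 μs.
End-to-end = 11200 μs.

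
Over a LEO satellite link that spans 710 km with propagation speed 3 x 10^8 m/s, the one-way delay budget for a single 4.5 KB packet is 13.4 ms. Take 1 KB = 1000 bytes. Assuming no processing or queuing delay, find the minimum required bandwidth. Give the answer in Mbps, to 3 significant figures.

L = 36000 bits.
Propagation delay = 710000 / 300000000 = 2.36667 ms.
Transmission budget = 13.4 − 2.36667 = 11.0333 ms.
R ≥ L / t_tx = 36000 bits / 0.0110333 s = 3.26 Mbps.

3.26 Mbps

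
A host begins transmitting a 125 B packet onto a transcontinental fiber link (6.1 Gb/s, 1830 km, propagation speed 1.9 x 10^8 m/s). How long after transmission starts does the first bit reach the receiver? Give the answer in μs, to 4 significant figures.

First bit experiences only propagation delay: d/s = 1830000/190000000 = 9632 μs.

9632 μs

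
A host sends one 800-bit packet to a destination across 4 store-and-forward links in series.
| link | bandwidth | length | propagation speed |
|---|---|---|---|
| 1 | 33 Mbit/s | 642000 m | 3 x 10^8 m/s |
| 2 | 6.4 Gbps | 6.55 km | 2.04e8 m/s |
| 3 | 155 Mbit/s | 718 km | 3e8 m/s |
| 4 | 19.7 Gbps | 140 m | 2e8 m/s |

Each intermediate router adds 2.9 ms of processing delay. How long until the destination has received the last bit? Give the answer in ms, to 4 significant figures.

Transmission delays (L/R per hop): 0.0242424, 0.000125, 0.00516129, 4.06091e-05 ms; sum = 0.0295693 ms.
Propagation delays (d/s per hop): 2.14, 0.0321078, 2.39333, 0.0007 ms; sum = 4.56614 ms.
Processing at 3 router(s): 3 × 2.9 ms = 8.7 ms.
End-to-end = 13.30 ms.

13.30 ms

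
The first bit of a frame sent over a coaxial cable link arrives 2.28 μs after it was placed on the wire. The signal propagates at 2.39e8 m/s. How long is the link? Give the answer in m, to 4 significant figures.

544.9 m

d = s × t_prop = 239000000 × 2.28e-06 = 544.9 m.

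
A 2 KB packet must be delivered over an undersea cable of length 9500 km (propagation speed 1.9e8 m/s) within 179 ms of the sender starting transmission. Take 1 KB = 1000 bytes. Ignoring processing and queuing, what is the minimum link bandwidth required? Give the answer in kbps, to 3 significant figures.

L = 16000 bits.
Propagation delay = 9500000 / 190000000 = 50 ms.
Transmission budget = 179 − 50 = 129 ms.
R ≥ L / t_tx = 16000 bits / 0.129 s = 124 kbps.

124 kbps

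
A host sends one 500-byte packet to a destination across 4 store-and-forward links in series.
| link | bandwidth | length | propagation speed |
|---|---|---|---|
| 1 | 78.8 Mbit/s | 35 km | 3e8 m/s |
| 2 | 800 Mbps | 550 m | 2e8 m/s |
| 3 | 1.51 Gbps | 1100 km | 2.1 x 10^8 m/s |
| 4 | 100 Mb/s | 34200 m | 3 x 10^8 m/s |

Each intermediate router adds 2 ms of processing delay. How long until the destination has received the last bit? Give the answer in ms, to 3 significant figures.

L = 500 × 8 = 4000 bits.
Transmission delays (L/R per hop): 0.0507614, 0.005, 0.00264901, 0.04 ms; sum = 0.0984104 ms.
Propagation delays (d/s per hop): 0.116667, 0.00275, 5.2381, 0.114 ms; sum = 5.47151 ms.
Processing at 3 router(s): 3 × 2 ms = 6 ms.
End-to-end = 11.6 ms.

11.6 ms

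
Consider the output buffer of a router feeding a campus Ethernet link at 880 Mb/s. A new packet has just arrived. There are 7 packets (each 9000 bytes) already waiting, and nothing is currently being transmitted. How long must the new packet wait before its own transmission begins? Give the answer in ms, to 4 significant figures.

Each queued packet: L/R = 72000/880000000 = 0.0818182 ms.
7 queued → 0.572727 ms.
Queuing delay = 0.5727 ms.

0.5727 ms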